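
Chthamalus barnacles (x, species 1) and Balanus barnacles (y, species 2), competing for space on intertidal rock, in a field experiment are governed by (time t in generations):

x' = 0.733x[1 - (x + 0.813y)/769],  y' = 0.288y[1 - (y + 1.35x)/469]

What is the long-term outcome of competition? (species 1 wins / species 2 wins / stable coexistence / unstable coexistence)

species 1 excludes species 2

Compare the nullcline intercepts: K1/α12 = 769/0.813 = 946 > K2 = 469; K2/α21 = 469/1.35 = 347 < K1 = 769.
Since the inequalities point opposite ways, species 1 can invade but species 2 cannot.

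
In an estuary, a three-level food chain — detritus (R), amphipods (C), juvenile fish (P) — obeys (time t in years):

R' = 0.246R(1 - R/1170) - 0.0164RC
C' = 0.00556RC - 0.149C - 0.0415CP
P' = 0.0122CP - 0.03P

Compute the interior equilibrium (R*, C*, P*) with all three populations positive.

From dP/dt = 0: 0.0122C* = 0.03, so C* = 2.46.
From dR/dt = 0: 0.246(1 - R*/1170) = 0.0164·2.46, giving R* = 1170·(1 - 0.164) = 978.
From dC/dt = 0: 0.00556·978 - 0.149 = 0.0415P*, so P* = 5.29/0.0415 = 127.

R* ≈ 978, C* ≈ 2.46, P* ≈ 127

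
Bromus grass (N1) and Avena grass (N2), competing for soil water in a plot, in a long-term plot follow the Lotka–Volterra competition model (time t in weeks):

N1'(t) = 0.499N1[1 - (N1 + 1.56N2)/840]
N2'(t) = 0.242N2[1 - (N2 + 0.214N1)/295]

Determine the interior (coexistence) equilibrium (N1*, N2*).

N1* ≈ 570, N2* ≈ 173

Setting both brackets to zero gives the nullclines N1 + 1.56N2 = 840 and 0.214N1 + N2 = 295.
Substituting N2 = 295 - 0.214N1 into the first: N1(1 - 1.56·0.214) = 840 - 1.56·295.
So N1* = 380/0.666 = 570, and then N2* = 295 - 0.214·570 = 173.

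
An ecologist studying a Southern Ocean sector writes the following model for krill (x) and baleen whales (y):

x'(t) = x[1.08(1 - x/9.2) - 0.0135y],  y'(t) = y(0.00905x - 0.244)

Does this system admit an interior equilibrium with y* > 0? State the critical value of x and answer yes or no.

The predator equation gives dy/dt > 0 only when x > 0.244/0.00905 = 27.
Without the predator, x → K = 9.2. Since 9.2 < 27, the predator cannot invade.

Threshold x = 27; K < 27, so no, the predator goes extinct.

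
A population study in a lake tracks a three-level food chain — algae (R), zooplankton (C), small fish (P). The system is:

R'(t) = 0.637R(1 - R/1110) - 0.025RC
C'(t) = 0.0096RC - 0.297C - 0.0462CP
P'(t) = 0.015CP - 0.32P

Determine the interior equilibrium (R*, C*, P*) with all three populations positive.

R* ≈ 181, C* ≈ 21.3, P* ≈ 31.1

From dP/dt = 0: 0.015C* = 0.32, so C* = 21.3.
From dR/dt = 0: 0.637(1 - R*/1110) = 0.025·21.3, giving R* = 1110·(1 - 0.837) = 181.
From dC/dt = 0: 0.0096·181 - 0.297 = 0.0462P*, so P* = 1.44/0.0462 = 31.1.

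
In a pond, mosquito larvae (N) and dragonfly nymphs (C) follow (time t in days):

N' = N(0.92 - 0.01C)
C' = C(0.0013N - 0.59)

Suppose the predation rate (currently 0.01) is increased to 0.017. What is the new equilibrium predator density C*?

C* ≈ 54.1

At the interior fixed point, setting dN/dt = 0 with N > 0 fixes C* = (prey growth rate)/(NC coefficient) — independent of the other coefficients.
With the change, C* = 0.92/0.017 = 54.1; it falls from 92.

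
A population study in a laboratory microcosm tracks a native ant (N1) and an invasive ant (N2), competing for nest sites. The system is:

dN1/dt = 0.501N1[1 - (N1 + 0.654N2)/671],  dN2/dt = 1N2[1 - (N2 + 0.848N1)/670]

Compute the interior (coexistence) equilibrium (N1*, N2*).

Setting both brackets to zero gives the nullclines N1 + 0.654N2 = 671 and 0.848N1 + N2 = 670.
Substituting N2 = 670 - 0.848N1 into the first: N1(1 - 0.654·0.848) = 671 - 0.654·670.
So N1* = 233/0.445 = 523, and then N2* = 670 - 0.848·523 = 227.

N1* ≈ 523, N2* ≈ 227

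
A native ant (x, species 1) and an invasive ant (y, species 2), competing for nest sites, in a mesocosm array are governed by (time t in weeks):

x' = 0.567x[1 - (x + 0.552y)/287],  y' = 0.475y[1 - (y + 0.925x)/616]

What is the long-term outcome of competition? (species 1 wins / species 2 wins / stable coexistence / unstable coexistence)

species 2 excludes species 1

Compare the nullcline intercepts: K1/α12 = 287/0.552 = 520 < K2 = 616; K2/α21 = 616/0.925 = 666 > K1 = 287.
Since the inequalities point opposite ways, species 2 can invade but species 1 cannot.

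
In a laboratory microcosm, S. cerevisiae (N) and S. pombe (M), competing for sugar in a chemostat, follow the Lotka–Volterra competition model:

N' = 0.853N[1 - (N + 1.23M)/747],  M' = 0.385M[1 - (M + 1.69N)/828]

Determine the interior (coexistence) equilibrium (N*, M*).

N* ≈ 252, M* ≈ 403

Setting both brackets to zero gives the nullclines N + 1.23M = 747 and 1.69N + M = 828.
Substituting M = 828 - 1.69N into the first: N(1 - 1.23·1.69) = 747 - 1.23·828.
So N* = -271/-1.08 = 252, and then M* = 828 - 1.69·252 = 403.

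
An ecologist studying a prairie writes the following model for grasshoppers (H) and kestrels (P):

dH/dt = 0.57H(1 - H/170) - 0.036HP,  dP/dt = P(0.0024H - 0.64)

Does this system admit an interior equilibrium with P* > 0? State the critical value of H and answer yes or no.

The predator equation gives dP/dt > 0 only when H > 0.64/0.0024 = 267.
Without the predator, H → K = 170. Since 170 < 267, the predator cannot invade.

Threshold H = 267; K < 267, so no, the predator goes extinct.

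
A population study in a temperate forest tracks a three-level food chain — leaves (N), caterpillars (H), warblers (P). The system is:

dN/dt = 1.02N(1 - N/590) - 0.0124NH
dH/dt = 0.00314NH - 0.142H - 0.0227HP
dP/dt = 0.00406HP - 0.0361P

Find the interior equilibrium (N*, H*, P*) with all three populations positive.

From dP/dt = 0: 0.00406H* = 0.0361, so H* = 8.89.
From dN/dt = 0: 1.02(1 - N*/590) = 0.0124·8.89, giving N* = 590·(1 - 0.108) = 526.
From dH/dt = 0: 0.00314·526 - 0.142 = 0.0227P*, so P* = 1.51/0.0227 = 66.5.

N* ≈ 526, H* ≈ 8.89, P* ≈ 66.5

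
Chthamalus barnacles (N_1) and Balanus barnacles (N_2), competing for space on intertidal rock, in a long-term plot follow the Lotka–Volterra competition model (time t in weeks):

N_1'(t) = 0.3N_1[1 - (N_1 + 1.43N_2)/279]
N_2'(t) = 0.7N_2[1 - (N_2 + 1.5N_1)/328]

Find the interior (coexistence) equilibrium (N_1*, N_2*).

N_1* ≈ 166, N_2* ≈ 79

Setting both brackets to zero gives the nullclines N_1 + 1.43N_2 = 279 and 1.5N_1 + N_2 = 328.
Substituting N_2 = 328 - 1.5N_1 into the first: N_1(1 - 1.43·1.5) = 279 - 1.43·328.
So N_1* = -190/-1.15 = 166, and then N_2* = 328 - 1.5·166 = 79.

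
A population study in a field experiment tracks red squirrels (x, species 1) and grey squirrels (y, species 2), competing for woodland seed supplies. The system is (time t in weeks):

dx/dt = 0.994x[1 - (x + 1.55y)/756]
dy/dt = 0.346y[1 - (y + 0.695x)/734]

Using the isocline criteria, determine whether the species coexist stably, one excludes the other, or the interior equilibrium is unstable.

species 2 excludes species 1

Compare the nullcline intercepts: K1/α12 = 756/1.55 = 488 < K2 = 734; K2/α21 = 734/0.695 = 1060 > K1 = 756.
Since the inequalities point opposite ways, species 2 can invade but species 1 cannot.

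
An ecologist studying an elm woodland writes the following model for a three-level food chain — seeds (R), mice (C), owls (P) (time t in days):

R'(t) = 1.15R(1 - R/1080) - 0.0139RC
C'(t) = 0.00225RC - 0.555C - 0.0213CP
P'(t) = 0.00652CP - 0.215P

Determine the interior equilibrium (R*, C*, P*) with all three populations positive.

R* ≈ 650, C* ≈ 33, P* ≈ 42.6

From dP/dt = 0: 0.00652C* = 0.215, so C* = 33.
From dR/dt = 0: 1.15(1 - R*/1080) = 0.0139·33, giving R* = 1080·(1 - 0.399) = 650.
From dC/dt = 0: 0.00225·650 - 0.555 = 0.0213P*, so P* = 0.906/0.0213 = 42.6.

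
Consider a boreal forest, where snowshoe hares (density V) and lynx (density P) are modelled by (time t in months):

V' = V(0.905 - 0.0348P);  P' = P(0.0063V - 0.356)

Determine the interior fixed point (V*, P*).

Set dP/dt = 0 with P > 0: 0.0063V - 0.356 = 0, so V* = 0.356/0.0063 = 56.5.
Set dV/dt = 0 with V > 0: 0.905 - 0.0348P = 0, so P* = 0.905/0.0348 = 26.

V* ≈ 56.5, P* ≈ 26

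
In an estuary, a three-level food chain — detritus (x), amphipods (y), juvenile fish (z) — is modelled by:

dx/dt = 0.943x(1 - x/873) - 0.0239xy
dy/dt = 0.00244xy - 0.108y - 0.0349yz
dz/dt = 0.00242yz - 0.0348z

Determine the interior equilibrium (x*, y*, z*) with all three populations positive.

x* ≈ 555, y* ≈ 14.4, z* ≈ 35.7

From dz/dt = 0: 0.00242y* = 0.0348, so y* = 14.4.
From dx/dt = 0: 0.943(1 - x*/873) = 0.0239·14.4, giving x* = 873·(1 - 0.364) = 555.
From dy/dt = 0: 0.00244·555 - 0.108 = 0.0349z*, so z* = 1.25/0.0349 = 35.7.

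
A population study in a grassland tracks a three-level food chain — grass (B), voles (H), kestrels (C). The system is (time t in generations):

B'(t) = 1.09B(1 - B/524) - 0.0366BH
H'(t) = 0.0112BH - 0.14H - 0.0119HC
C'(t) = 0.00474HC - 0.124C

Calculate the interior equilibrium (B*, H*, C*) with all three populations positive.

B* ≈ 63.7, H* ≈ 26.2, C* ≈ 48.2

From dC/dt = 0: 0.00474H* = 0.124, so H* = 26.2.
From dB/dt = 0: 1.09(1 - B*/524) = 0.0366·26.2, giving B* = 524·(1 - 0.878) = 63.7.
From dH/dt = 0: 0.0112·63.7 - 0.14 = 0.0119C*, so C* = 0.574/0.0119 = 48.2.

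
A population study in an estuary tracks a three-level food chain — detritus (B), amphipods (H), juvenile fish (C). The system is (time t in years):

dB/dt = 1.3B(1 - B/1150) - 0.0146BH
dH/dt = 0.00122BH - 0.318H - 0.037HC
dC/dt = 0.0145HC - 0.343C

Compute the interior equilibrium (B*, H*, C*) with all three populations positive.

B* ≈ 844, H* ≈ 23.7, C* ≈ 19.3

From dC/dt = 0: 0.0145H* = 0.343, so H* = 23.7.
From dB/dt = 0: 1.3(1 - B*/1150) = 0.0146·23.7, giving B* = 1150·(1 - 0.266) = 844.
From dH/dt = 0: 0.00122·844 - 0.318 = 0.037C*, so C* = 0.712/0.037 = 19.3.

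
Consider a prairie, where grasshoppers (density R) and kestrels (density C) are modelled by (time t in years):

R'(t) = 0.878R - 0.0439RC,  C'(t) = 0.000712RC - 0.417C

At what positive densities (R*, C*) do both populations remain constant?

R* ≈ 586, C* ≈ 20

Set dC/dt = 0 with C > 0: 0.000712R - 0.417 = 0, so R* = 0.417/0.000712 = 586.
Set dR/dt = 0 with R > 0: 0.878 - 0.0439C = 0, so C* = 0.878/0.0439 = 20.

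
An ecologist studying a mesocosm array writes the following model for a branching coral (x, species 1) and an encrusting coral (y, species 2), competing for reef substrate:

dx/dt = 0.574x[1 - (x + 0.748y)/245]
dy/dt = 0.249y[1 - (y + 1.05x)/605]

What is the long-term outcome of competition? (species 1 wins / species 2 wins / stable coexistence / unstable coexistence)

Compare the nullcline intercepts: K1/α12 = 245/0.748 = 328 < K2 = 605; K2/α21 = 605/1.05 = 576 > K1 = 245.
Since the inequalities point opposite ways, species 2 can invade but species 1 cannot.

species 2 excludes species 1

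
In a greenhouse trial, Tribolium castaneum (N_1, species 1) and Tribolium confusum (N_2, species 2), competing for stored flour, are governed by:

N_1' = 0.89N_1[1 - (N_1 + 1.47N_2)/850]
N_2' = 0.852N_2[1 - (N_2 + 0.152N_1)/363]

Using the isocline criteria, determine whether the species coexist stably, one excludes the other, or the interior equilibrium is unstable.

stable coexistence

Compare the nullcline intercepts: K1/α12 = 850/1.47 = 578 > K2 = 363; K2/α21 = 363/0.152 = 2390 > K1 = 850.
Since both inequalities hold, each species can invade when rare, so the interior equilibrium is stable.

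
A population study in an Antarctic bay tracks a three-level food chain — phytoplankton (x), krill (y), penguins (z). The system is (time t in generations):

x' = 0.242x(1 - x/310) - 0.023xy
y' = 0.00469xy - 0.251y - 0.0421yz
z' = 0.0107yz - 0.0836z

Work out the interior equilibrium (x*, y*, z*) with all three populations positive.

From dz/dt = 0: 0.0107y* = 0.0836, so y* = 7.81.
From dx/dt = 0: 0.242(1 - x*/310) = 0.023·7.81, giving x* = 310·(1 - 0.743) = 79.8.
From dy/dt = 0: 0.00469·79.8 - 0.251 = 0.0421z*, so z* = 0.123/0.0421 = 2.93.

x* ≈ 79.8, y* ≈ 7.81, z* ≈ 2.93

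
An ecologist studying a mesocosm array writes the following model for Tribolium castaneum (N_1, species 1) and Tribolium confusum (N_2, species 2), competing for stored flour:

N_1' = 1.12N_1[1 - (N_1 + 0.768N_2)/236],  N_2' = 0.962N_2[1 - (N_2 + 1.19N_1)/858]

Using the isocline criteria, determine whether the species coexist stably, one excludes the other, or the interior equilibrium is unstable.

species 2 excludes species 1

Compare the nullcline intercepts: K1/α12 = 236/0.768 = 307 < K2 = 858; K2/α21 = 858/1.19 = 721 > K1 = 236.
Since the inequalities point opposite ways, species 2 can invade but species 1 cannot.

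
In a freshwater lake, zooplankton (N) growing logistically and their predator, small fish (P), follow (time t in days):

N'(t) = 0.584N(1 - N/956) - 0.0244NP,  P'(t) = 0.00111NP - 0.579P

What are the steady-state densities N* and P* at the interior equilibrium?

N* ≈ 522, P* ≈ 10.9

From dP/dt = 0 with P > 0: 0.00111N* = 0.579, so N* = 522.
Substitute into dN/dt = 0: 0.584(1 - 522/956) = 0.0244P*.
The bracket is 0.454, giving P* = 0.265/0.0244 = 10.9.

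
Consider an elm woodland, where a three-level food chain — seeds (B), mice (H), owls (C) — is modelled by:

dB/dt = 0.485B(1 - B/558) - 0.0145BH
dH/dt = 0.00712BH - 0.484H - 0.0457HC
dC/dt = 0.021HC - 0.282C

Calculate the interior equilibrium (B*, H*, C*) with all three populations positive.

B* ≈ 334, H* ≈ 13.4, C* ≈ 41.4

From dC/dt = 0: 0.021H* = 0.282, so H* = 13.4.
From dB/dt = 0: 0.485(1 - B*/558) = 0.0145·13.4, giving B* = 558·(1 - 0.401) = 334.
From dH/dt = 0: 0.00712·334 - 0.484 = 0.0457C*, so C* = 1.89/0.0457 = 41.4.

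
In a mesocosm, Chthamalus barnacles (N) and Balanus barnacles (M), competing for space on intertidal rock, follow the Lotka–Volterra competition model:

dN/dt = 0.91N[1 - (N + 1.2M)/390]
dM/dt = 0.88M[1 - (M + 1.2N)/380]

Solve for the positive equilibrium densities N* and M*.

N* ≈ 150, M* ≈ 200

Setting both brackets to zero gives the nullclines N + 1.2M = 390 and 1.2N + M = 380.
Substituting M = 380 - 1.2N into the first: N(1 - 1.2·1.2) = 390 - 1.2·380.
So N* = -66/-0.44 = 150, and then M* = 380 - 1.2·150 = 200.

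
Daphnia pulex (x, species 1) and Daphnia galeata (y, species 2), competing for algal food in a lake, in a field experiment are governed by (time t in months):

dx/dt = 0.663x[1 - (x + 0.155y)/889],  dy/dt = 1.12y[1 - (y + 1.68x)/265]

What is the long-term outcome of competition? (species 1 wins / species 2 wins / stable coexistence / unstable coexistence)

species 1 excludes species 2

Compare the nullcline intercepts: K1/α12 = 889/0.155 = 5740 > K2 = 265; K2/α21 = 265/1.68 = 158 < K1 = 889.
Since the inequalities point opposite ways, species 1 can invade but species 2 cannot.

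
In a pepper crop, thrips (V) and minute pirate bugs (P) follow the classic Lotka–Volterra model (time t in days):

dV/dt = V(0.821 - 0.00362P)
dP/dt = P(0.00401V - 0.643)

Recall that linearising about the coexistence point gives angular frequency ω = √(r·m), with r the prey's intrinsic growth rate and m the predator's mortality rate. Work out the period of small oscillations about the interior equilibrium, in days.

Here r = 0.821 and m = 0.643, so r·m = 0.528.
ω = √0.528 = 0.727 per day, hence T = 2π/ω ≈ 8.65 days.

T ≈ 8.65 days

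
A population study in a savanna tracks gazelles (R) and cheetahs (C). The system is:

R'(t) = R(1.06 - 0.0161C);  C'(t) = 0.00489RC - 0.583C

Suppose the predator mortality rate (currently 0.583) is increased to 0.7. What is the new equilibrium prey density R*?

R* ≈ 143

At the interior fixed point, setting dC/dt = 0 with C > 0 fixes R* = (predator death rate)/(RC coefficient) — independent of the other coefficients.
With the change, R* = 0.7/0.00489 = 143; it rises from 119.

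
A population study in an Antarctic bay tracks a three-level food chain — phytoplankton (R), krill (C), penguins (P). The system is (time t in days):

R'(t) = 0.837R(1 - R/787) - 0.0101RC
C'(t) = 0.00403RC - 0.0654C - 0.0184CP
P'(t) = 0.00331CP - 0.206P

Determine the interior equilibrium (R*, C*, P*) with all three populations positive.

R* ≈ 196, C* ≈ 62.2, P* ≈ 39.4

From dP/dt = 0: 0.00331C* = 0.206, so C* = 62.2.
From dR/dt = 0: 0.837(1 - R*/787) = 0.0101·62.2, giving R* = 787·(1 - 0.751) = 196.
From dC/dt = 0: 0.00403·196 - 0.0654 = 0.0184P*, so P* = 0.724/0.0184 = 39.4.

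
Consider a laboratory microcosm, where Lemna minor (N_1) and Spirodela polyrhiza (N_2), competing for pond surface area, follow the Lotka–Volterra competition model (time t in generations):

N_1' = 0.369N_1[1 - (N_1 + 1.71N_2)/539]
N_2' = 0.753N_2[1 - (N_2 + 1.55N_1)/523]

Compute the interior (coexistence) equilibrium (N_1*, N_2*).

N_1* ≈ 215, N_2* ≈ 189

Setting both brackets to zero gives the nullclines N_1 + 1.71N_2 = 539 and 1.55N_1 + N_2 = 523.
Substituting N_2 = 523 - 1.55N_1 into the first: N_1(1 - 1.71·1.55) = 539 - 1.71·523.
So N_1* = -355/-1.65 = 215, and then N_2* = 523 - 1.55·215 = 189.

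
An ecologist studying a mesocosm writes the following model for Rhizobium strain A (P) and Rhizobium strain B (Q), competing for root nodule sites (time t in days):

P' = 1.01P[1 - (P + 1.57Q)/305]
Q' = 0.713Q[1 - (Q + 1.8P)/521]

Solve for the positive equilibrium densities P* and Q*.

P* ≈ 281, Q* ≈ 15.3

Setting both brackets to zero gives the nullclines P + 1.57Q = 305 and 1.8P + Q = 521.
Substituting Q = 521 - 1.8P into the first: P(1 - 1.57·1.8) = 305 - 1.57·521.
So P* = -513/-1.83 = 281, and then Q* = 521 - 1.8·281 = 15.3.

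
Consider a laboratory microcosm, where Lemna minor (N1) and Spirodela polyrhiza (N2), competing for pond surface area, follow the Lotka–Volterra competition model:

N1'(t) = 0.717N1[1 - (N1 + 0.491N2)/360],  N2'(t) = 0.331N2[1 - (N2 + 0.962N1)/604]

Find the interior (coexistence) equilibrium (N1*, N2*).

Setting both brackets to zero gives the nullclines N1 + 0.491N2 = 360 and 0.962N1 + N2 = 604.
Substituting N2 = 604 - 0.962N1 into the first: N1(1 - 0.491·0.962) = 360 - 0.491·604.
So N1* = 63.4/0.528 = 120, and then N2* = 604 - 0.962·120 = 488.

N1* ≈ 120, N2* ≈ 488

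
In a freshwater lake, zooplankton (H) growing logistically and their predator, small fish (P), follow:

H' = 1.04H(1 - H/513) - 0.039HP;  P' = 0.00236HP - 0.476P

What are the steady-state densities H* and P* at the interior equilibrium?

From dP/dt = 0 with P > 0: 0.00236H* = 0.476, so H* = 202.
Substitute into dH/dt = 0: 1.04(1 - 202/513) = 0.039P*.
The bracket is 0.607, giving P* = 0.631/0.039 = 16.2.

H* ≈ 202, P* ≈ 16.2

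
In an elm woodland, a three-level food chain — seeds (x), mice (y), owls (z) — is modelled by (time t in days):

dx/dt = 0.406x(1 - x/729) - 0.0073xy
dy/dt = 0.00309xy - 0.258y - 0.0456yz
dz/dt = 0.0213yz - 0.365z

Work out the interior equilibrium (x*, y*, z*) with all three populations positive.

From dz/dt = 0: 0.0213y* = 0.365, so y* = 17.1.
From dx/dt = 0: 0.406(1 - x*/729) = 0.0073·17.1, giving x* = 729·(1 - 0.308) = 504.
From dy/dt = 0: 0.00309·504 - 0.258 = 0.0456z*, so z* = 1.3/0.0456 = 28.5.

x* ≈ 504, y* ≈ 17.1, z* ≈ 28.5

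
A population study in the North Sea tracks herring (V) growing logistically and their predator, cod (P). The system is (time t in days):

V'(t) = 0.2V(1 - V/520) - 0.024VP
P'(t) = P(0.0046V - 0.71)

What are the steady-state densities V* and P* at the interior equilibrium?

From dP/dt = 0 with P > 0: 0.0046V* = 0.71, so V* = 154.
Substitute into dV/dt = 0: 0.2(1 - 154/520) = 0.024P*.
The bracket is 0.703, giving P* = 0.141/0.024 = 5.86.

V* ≈ 154, P* ≈ 5.86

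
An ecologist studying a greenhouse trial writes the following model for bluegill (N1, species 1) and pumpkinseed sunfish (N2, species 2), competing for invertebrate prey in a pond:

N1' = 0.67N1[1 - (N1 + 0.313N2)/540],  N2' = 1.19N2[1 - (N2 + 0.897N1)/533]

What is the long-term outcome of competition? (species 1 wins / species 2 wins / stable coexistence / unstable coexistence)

stable coexistence

Compare the nullcline intercepts: K1/α12 = 540/0.313 = 1730 > K2 = 533; K2/α21 = 533/0.897 = 594 > K1 = 540.
Since both inequalities hold, each species can invade when rare, so the interior equilibrium is stable.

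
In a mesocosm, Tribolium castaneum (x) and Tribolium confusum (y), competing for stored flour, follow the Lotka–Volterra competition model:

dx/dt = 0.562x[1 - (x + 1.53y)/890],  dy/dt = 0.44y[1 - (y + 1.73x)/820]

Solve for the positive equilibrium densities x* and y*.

x* ≈ 221, y* ≈ 437

Setting both brackets to zero gives the nullclines x + 1.53y = 890 and 1.73x + y = 820.
Substituting y = 820 - 1.73x into the first: x(1 - 1.53·1.73) = 890 - 1.53·820.
So x* = -365/-1.65 = 221, and then y* = 820 - 1.73·221 = 437.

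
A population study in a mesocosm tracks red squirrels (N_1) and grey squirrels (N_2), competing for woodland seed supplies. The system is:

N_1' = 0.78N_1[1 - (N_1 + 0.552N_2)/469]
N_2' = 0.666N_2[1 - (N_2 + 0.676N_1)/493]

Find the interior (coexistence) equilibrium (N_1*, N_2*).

N_1* ≈ 314, N_2* ≈ 281

Setting both brackets to zero gives the nullclines N_1 + 0.552N_2 = 469 and 0.676N_1 + N_2 = 493.
Substituting N_2 = 493 - 0.676N_1 into the first: N_1(1 - 0.552·0.676) = 469 - 0.552·493.
So N_1* = 197/0.627 = 314, and then N_2* = 493 - 0.676·314 = 281.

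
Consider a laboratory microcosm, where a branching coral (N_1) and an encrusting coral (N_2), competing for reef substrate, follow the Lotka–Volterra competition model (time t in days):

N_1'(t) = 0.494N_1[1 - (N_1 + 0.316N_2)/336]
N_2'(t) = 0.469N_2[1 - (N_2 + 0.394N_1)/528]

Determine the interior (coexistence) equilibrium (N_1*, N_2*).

Setting both brackets to zero gives the nullclines N_1 + 0.316N_2 = 336 and 0.394N_1 + N_2 = 528.
Substituting N_2 = 528 - 0.394N_1 into the first: N_1(1 - 0.316·0.394) = 336 - 0.316·528.
So N_1* = 169/0.875 = 193, and then N_2* = 528 - 0.394·193 = 452.

N_1* ≈ 193, N_2* ≈ 452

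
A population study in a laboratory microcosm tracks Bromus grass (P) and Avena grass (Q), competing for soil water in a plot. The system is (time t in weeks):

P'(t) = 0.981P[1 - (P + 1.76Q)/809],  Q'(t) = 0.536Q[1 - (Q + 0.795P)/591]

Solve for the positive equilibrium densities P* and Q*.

P* ≈ 579, Q* ≈ 131

Setting both brackets to zero gives the nullclines P + 1.76Q = 809 and 0.795P + Q = 591.
Substituting Q = 591 - 0.795P into the first: P(1 - 1.76·0.795) = 809 - 1.76·591.
So P* = -231/-0.399 = 579, and then Q* = 591 - 0.795·579 = 131.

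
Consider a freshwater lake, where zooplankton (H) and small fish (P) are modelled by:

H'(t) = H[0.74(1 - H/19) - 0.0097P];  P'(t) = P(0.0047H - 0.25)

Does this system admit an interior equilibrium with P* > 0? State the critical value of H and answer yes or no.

Threshold H = 53.2; K < 53.2, so no, the predator goes extinct.

The predator equation gives dP/dt > 0 only when H > 0.25/0.0047 = 53.2.
Without the predator, H → K = 19. Since 19 < 53.2, the predator cannot invade.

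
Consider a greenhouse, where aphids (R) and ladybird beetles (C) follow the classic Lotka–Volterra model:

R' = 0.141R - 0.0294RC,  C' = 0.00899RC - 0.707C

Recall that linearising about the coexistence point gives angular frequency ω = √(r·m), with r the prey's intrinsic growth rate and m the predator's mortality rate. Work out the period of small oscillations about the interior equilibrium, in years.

T ≈ 19.9 years

Here r = 0.141 and m = 0.707, so r·m = 0.0997.
ω = √0.0997 = 0.316 per year, hence T = 2π/ω ≈ 19.9 years.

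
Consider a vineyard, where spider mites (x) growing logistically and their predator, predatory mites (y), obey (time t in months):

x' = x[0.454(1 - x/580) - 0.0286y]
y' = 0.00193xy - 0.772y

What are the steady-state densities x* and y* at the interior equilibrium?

x* ≈ 400, y* ≈ 4.93

From dy/dt = 0 with y > 0: 0.00193x* = 0.772, so x* = 400.
Substitute into dx/dt = 0: 0.454(1 - 400/580) = 0.0286y*.
The bracket is 0.31, giving y* = 0.141/0.0286 = 4.93.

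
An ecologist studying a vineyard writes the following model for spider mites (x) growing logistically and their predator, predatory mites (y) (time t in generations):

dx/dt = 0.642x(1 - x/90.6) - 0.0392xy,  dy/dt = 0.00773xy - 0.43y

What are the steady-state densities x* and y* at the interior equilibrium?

x* ≈ 55.6, y* ≈ 6.32

From dy/dt = 0 with y > 0: 0.00773x* = 0.43, so x* = 55.6.
Substitute into dx/dt = 0: 0.642(1 - 55.6/90.6) = 0.0392y*.
The bracket is 0.386, giving y* = 0.248/0.0392 = 6.32.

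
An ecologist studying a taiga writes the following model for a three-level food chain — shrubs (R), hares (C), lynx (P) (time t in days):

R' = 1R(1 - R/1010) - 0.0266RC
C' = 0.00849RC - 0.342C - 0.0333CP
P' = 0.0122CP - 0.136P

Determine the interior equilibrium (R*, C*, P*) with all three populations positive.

From dP/dt = 0: 0.0122C* = 0.136, so C* = 11.1.
From dR/dt = 0: 1(1 - R*/1010) = 0.0266·11.1, giving R* = 1010·(1 - 0.297) = 711.
From dC/dt = 0: 0.00849·711 - 0.342 = 0.0333P*, so P* = 5.69/0.0333 = 171.

R* ≈ 711, C* ≈ 11.1, P* ≈ 171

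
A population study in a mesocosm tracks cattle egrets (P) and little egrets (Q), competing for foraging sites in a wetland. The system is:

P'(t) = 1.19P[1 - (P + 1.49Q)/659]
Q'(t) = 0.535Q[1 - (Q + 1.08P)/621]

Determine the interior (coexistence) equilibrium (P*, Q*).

P* ≈ 437, Q* ≈ 149

Setting both brackets to zero gives the nullclines P + 1.49Q = 659 and 1.08P + Q = 621.
Substituting Q = 621 - 1.08P into the first: P(1 - 1.49·1.08) = 659 - 1.49·621.
So P* = -266/-0.609 = 437, and then Q* = 621 - 1.08·437 = 149.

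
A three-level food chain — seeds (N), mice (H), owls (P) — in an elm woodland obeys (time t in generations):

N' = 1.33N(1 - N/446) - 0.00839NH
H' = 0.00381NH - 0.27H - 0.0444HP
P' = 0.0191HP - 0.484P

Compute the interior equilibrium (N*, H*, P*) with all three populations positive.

N* ≈ 375, H* ≈ 25.3, P* ≈ 26.1

From dP/dt = 0: 0.0191H* = 0.484, so H* = 25.3.
From dN/dt = 0: 1.33(1 - N*/446) = 0.00839·25.3, giving N* = 446·(1 - 0.16) = 375.
From dH/dt = 0: 0.00381·375 - 0.27 = 0.0444P*, so P* = 1.16/0.0444 = 26.1.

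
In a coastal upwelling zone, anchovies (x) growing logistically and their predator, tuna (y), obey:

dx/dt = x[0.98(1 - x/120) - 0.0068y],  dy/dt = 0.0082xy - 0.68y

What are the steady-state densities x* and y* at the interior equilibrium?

From dy/dt = 0 with y > 0: 0.0082x* = 0.68, so x* = 82.9.
Substitute into dx/dt = 0: 0.98(1 - 82.9/120) = 0.0068y*.
The bracket is 0.309, giving y* = 0.303/0.0068 = 44.5.

x* ≈ 82.9, y* ≈ 44.5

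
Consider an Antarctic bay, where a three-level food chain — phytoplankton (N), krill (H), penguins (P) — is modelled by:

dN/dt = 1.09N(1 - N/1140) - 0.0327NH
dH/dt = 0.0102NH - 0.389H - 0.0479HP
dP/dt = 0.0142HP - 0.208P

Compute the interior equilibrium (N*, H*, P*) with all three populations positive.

From dP/dt = 0: 0.0142H* = 0.208, so H* = 14.6.
From dN/dt = 0: 1.09(1 - N*/1140) = 0.0327·14.6, giving N* = 1140·(1 - 0.439) = 639.
From dH/dt = 0: 0.0102·639 - 0.389 = 0.0479P*, so P* = 6.13/0.0479 = 128.

N* ≈ 639, H* ≈ 14.6, P* ≈ 128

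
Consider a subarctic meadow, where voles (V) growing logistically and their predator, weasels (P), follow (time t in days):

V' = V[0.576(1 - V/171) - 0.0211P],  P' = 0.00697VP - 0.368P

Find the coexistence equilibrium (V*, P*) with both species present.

V* ≈ 52.8, P* ≈ 18.9

From dP/dt = 0 with P > 0: 0.00697V* = 0.368, so V* = 52.8.
Substitute into dV/dt = 0: 0.576(1 - 52.8/171) = 0.0211P*.
The bracket is 0.691, giving P* = 0.398/0.0211 = 18.9.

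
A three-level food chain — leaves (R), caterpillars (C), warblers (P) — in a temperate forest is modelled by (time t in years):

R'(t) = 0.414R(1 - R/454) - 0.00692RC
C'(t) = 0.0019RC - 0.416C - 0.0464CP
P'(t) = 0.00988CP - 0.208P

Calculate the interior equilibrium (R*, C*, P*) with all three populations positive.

From dP/dt = 0: 0.00988C* = 0.208, so C* = 21.1.
From dR/dt = 0: 0.414(1 - R*/454) = 0.00692·21.1, giving R* = 454·(1 - 0.352) = 294.
From dC/dt = 0: 0.0019·294 - 0.416 = 0.0464P*, so P* = 0.143/0.0464 = 3.08.

R* ≈ 294, C* ≈ 21.1, P* ≈ 3.08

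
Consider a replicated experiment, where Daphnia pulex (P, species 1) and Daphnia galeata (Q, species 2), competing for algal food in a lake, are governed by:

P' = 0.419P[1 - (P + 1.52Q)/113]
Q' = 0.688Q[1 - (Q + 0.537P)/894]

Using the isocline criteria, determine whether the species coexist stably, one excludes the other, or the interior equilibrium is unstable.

species 2 excludes species 1

Compare the nullcline intercepts: K1/α12 = 113/1.52 = 74.3 < K2 = 894; K2/α21 = 894/0.537 = 1660 > K1 = 113.
Since the inequalities point opposite ways, species 2 can invade but species 1 cannot.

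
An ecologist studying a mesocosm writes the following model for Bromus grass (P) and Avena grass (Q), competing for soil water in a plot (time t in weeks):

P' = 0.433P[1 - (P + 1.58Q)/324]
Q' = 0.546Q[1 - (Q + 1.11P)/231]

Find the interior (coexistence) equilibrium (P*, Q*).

Setting both brackets to zero gives the nullclines P + 1.58Q = 324 and 1.11P + Q = 231.
Substituting Q = 231 - 1.11P into the first: P(1 - 1.58·1.11) = 324 - 1.58·231.
So P* = -41/-0.754 = 54.4, and then Q* = 231 - 1.11·54.4 = 171.

P* ≈ 54.4, Q* ≈ 171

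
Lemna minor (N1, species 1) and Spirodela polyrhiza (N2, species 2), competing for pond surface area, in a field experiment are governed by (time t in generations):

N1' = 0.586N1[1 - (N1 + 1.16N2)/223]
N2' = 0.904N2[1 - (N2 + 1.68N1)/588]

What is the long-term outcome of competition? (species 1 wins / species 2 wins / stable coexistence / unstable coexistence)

species 2 excludes species 1

Compare the nullcline intercepts: K1/α12 = 223/1.16 = 192 < K2 = 588; K2/α21 = 588/1.68 = 350 > K1 = 223.
Since the inequalities point opposite ways, species 2 can invade but species 1 cannot.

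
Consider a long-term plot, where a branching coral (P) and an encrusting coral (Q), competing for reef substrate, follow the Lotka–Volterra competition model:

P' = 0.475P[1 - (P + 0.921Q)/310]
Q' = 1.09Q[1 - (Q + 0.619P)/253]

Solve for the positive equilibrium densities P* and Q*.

P* ≈ 179, Q* ≈ 142

Setting both brackets to zero gives the nullclines P + 0.921Q = 310 and 0.619P + Q = 253.
Substituting Q = 253 - 0.619P into the first: P(1 - 0.921·0.619) = 310 - 0.921·253.
So P* = 77/0.43 = 179, and then Q* = 253 - 0.619·179 = 142.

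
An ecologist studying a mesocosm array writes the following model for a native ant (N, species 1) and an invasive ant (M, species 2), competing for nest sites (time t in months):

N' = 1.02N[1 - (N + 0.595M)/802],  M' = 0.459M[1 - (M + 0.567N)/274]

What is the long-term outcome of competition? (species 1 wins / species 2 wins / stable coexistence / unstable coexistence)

Compare the nullcline intercepts: K1/α12 = 802/0.595 = 1350 > K2 = 274; K2/α21 = 274/0.567 = 483 < K1 = 802.
Since the inequalities point opposite ways, species 1 can invade but species 2 cannot.

species 1 excludes species 2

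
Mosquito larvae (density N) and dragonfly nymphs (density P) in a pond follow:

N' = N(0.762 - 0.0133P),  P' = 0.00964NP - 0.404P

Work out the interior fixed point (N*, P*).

Set dP/dt = 0 with P > 0: 0.00964N - 0.404 = 0, so N* = 0.404/0.00964 = 41.9.
Set dN/dt = 0 with N > 0: 0.762 - 0.0133P = 0, so P* = 0.762/0.0133 = 57.3.

N* ≈ 41.9, P* ≈ 57.3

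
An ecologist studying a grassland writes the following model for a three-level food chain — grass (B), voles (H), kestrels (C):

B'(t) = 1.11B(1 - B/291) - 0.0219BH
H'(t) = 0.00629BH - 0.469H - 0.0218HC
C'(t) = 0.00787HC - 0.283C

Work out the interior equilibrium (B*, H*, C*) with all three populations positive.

From dC/dt = 0: 0.00787H* = 0.283, so H* = 36.
From dB/dt = 0: 1.11(1 - B*/291) = 0.0219·36, giving B* = 291·(1 - 0.709) = 84.5.
From dH/dt = 0: 0.00629·84.5 - 0.469 = 0.0218C*, so C* = 0.0628/0.0218 = 2.88.

B* ≈ 84.5, H* ≈ 36, C* ≈ 2.88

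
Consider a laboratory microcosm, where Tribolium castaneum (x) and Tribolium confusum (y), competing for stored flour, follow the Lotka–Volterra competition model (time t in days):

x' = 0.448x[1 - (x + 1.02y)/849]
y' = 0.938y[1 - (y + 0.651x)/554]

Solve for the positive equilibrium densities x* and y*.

x* ≈ 845, y* ≈ 3.87

Setting both brackets to zero gives the nullclines x + 1.02y = 849 and 0.651x + y = 554.
Substituting y = 554 - 0.651x into the first: x(1 - 1.02·0.651) = 849 - 1.02·554.
So x* = 284/0.336 = 845, and then y* = 554 - 0.651·845 = 3.87.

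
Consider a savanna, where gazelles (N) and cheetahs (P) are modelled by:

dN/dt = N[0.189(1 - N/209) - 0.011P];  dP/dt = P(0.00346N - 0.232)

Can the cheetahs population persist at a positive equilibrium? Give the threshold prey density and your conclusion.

Threshold N = 67.1; K > 67.1, so yes, the predator persists.

The predator equation gives dP/dt > 0 only when N > 0.232/0.00346 = 67.1.
Without the predator, N → K = 209. Since 209 > 67.1, the predator can invade and persist.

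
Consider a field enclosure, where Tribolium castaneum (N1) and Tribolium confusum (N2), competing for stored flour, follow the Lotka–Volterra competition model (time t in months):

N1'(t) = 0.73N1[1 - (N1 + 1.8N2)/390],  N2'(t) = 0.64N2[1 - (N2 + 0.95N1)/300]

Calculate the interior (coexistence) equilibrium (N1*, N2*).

N1* ≈ 211, N2* ≈ 99.3

Setting both brackets to zero gives the nullclines N1 + 1.8N2 = 390 and 0.95N1 + N2 = 300.
Substituting N2 = 300 - 0.95N1 into the first: N1(1 - 1.8·0.95) = 390 - 1.8·300.
So N1* = -150/-0.71 = 211, and then N2* = 300 - 0.95·211 = 99.3.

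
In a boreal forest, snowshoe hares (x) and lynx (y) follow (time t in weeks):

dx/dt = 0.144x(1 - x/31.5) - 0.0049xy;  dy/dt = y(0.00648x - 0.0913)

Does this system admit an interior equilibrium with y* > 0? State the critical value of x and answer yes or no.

Threshold x = 14.1; K > 14.1, so yes, the predator persists.

The predator equation gives dy/dt > 0 only when x > 0.0913/0.00648 = 14.1.
Without the predator, x → K = 31.5. Since 31.5 > 14.1, the predator can invade and persist.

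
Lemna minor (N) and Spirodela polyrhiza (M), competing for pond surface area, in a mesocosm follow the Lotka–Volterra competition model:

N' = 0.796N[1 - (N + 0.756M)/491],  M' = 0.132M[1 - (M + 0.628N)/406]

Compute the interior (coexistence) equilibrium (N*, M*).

Setting both brackets to zero gives the nullclines N + 0.756M = 491 and 0.628N + M = 406.
Substituting M = 406 - 0.628N into the first: N(1 - 0.756·0.628) = 491 - 0.756·406.
So N* = 184/0.525 = 350, and then M* = 406 - 0.628·350 = 186.

N* ≈ 350, M* ≈ 186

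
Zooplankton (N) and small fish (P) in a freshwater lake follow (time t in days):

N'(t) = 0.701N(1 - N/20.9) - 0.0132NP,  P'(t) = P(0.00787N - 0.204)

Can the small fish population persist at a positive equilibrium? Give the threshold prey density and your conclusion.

The predator equation gives dP/dt > 0 only when N > 0.204/0.00787 = 25.9.
Without the predator, N → K = 20.9. Since 20.9 < 25.9, the predator cannot invade.

Threshold N = 25.9; K < 25.9, so no, the predator goes extinct.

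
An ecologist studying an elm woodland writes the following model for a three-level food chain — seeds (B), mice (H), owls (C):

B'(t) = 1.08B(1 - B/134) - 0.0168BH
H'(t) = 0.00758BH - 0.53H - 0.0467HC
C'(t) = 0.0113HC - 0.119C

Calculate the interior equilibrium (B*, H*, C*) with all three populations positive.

From dC/dt = 0: 0.0113H* = 0.119, so H* = 10.5.
From dB/dt = 0: 1.08(1 - B*/134) = 0.0168·10.5, giving B* = 134·(1 - 0.164) = 112.
From dH/dt = 0: 0.00758·112 - 0.53 = 0.0467C*, so C* = 0.319/0.0467 = 6.84.

B* ≈ 112, H* ≈ 10.5, C* ≈ 6.84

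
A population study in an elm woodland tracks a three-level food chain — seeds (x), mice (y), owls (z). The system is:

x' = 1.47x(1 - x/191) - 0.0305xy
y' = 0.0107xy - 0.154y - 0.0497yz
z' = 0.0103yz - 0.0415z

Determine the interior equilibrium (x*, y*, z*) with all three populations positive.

x* ≈ 175, y* ≈ 4.03, z* ≈ 34.6

From dz/dt = 0: 0.0103y* = 0.0415, so y* = 4.03.
From dx/dt = 0: 1.47(1 - x*/191) = 0.0305·4.03, giving x* = 191·(1 - 0.0836) = 175.
From dy/dt = 0: 0.0107·175 - 0.154 = 0.0497z*, so z* = 1.72/0.0497 = 34.6.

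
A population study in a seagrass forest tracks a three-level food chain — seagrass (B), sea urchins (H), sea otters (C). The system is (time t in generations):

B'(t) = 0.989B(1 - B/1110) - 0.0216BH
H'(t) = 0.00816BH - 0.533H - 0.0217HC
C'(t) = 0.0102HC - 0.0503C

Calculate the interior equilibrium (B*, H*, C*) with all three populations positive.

B* ≈ 990, H* ≈ 4.93, C* ≈ 348

From dC/dt = 0: 0.0102H* = 0.0503, so H* = 4.93.
From dB/dt = 0: 0.989(1 - B*/1110) = 0.0216·4.93, giving B* = 1110·(1 - 0.108) = 990.
From dH/dt = 0: 0.00816·990 - 0.533 = 0.0217C*, so C* = 7.55/0.0217 = 348.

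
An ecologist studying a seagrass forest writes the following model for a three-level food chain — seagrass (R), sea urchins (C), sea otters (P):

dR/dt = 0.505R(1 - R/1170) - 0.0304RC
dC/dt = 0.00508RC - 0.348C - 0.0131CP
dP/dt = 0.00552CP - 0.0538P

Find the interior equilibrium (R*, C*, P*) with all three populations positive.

From dP/dt = 0: 0.00552C* = 0.0538, so C* = 9.75.
From dR/dt = 0: 0.505(1 - R*/1170) = 0.0304·9.75, giving R* = 1170·(1 - 0.587) = 484.
From dC/dt = 0: 0.00508·484 - 0.348 = 0.0131P*, so P* = 2.11/0.0131 = 161.

R* ≈ 484, C* ≈ 9.75, P* ≈ 161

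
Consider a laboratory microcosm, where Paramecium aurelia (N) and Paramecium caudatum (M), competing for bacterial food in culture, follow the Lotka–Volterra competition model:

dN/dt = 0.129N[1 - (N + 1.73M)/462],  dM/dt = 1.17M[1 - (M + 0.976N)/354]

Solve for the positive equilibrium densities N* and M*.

Setting both brackets to zero gives the nullclines N + 1.73M = 462 and 0.976N + M = 354.
Substituting M = 354 - 0.976N into the first: N(1 - 1.73·0.976) = 462 - 1.73·354.
So N* = -150/-0.688 = 218, and then M* = 354 - 0.976·218 = 141.

N* ≈ 218, M* ≈ 141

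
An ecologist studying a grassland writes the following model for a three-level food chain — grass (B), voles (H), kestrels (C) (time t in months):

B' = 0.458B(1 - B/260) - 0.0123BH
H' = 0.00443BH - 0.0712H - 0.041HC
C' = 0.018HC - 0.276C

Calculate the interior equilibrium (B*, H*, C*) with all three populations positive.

B* ≈ 153, H* ≈ 15.3, C* ≈ 14.8

From dC/dt = 0: 0.018H* = 0.276, so H* = 15.3.
From dB/dt = 0: 0.458(1 - B*/260) = 0.0123·15.3, giving B* = 260·(1 - 0.412) = 153.
From dH/dt = 0: 0.00443·153 - 0.0712 = 0.041C*, so C* = 0.606/0.041 = 14.8.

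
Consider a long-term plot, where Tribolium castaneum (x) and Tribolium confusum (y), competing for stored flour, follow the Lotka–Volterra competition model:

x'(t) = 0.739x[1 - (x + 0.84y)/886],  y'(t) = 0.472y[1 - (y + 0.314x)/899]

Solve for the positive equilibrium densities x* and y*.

x* ≈ 178, y* ≈ 843

Setting both brackets to zero gives the nullclines x + 0.84y = 886 and 0.314x + y = 899.
Substituting y = 899 - 0.314x into the first: x(1 - 0.84·0.314) = 886 - 0.84·899.
So x* = 131/0.736 = 178, and then y* = 899 - 0.314·178 = 843.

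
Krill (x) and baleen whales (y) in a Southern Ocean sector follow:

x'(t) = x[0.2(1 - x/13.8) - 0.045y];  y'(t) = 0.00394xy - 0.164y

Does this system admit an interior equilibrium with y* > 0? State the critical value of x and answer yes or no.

The predator equation gives dy/dt > 0 only when x > 0.164/0.00394 = 41.6.
Without the predator, x → K = 13.8. Since 13.8 < 41.6, the predator cannot invade.

Threshold x = 41.6; K < 41.6, so no, the predator goes extinct.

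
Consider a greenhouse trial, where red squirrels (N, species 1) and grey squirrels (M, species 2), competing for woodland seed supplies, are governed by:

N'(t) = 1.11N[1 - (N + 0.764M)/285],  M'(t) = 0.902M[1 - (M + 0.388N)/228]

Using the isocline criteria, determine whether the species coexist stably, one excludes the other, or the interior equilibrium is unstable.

Compare the nullcline intercepts: K1/α12 = 285/0.764 = 373 > K2 = 228; K2/α21 = 228/0.388 = 588 > K1 = 285.
Since both inequalities hold, each species can invade when rare, so the interior equilibrium is stable.

stable coexistence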